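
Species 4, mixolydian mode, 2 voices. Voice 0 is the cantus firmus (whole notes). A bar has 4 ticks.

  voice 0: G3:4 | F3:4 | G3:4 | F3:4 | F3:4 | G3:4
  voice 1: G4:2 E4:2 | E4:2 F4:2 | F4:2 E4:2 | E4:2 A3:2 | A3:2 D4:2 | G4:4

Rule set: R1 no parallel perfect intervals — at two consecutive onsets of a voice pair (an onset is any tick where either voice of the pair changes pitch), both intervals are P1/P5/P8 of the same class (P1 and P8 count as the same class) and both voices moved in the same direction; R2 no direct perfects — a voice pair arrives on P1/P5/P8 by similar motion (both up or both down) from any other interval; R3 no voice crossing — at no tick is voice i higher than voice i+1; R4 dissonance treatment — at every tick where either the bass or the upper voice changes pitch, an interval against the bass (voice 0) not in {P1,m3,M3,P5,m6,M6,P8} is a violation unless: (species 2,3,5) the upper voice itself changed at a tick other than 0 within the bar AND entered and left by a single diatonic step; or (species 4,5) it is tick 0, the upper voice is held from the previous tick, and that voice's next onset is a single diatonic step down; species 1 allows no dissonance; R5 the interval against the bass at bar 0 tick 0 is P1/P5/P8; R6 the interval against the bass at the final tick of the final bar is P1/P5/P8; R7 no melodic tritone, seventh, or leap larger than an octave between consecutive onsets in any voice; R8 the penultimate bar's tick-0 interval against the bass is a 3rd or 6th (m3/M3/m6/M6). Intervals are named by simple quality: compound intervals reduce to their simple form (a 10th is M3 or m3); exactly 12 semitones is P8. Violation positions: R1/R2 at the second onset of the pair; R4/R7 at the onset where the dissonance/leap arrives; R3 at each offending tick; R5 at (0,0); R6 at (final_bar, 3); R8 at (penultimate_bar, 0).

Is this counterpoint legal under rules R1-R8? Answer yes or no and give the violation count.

No (3 violations)

bar 0: v0=G3 v1=G4 (P8)
bar 1: v0=F3 v1=E4 (M7)
bar 2: v0=G3 v1=F4 (m7)
bar 3: v0=F3 v1=E4 (M7)
bar 4: v0=F3 v1=A3 (M3)
bar 5: v0=G3 v1=G4 (P8)
  R4 @ bar1.0: F3/E4 M7 untreated
  R4 @ bar3.0: F3/E4 M7 untreated
  R2 @ bar5.0: F3/D4 M6 -> G3/G4 P8 similar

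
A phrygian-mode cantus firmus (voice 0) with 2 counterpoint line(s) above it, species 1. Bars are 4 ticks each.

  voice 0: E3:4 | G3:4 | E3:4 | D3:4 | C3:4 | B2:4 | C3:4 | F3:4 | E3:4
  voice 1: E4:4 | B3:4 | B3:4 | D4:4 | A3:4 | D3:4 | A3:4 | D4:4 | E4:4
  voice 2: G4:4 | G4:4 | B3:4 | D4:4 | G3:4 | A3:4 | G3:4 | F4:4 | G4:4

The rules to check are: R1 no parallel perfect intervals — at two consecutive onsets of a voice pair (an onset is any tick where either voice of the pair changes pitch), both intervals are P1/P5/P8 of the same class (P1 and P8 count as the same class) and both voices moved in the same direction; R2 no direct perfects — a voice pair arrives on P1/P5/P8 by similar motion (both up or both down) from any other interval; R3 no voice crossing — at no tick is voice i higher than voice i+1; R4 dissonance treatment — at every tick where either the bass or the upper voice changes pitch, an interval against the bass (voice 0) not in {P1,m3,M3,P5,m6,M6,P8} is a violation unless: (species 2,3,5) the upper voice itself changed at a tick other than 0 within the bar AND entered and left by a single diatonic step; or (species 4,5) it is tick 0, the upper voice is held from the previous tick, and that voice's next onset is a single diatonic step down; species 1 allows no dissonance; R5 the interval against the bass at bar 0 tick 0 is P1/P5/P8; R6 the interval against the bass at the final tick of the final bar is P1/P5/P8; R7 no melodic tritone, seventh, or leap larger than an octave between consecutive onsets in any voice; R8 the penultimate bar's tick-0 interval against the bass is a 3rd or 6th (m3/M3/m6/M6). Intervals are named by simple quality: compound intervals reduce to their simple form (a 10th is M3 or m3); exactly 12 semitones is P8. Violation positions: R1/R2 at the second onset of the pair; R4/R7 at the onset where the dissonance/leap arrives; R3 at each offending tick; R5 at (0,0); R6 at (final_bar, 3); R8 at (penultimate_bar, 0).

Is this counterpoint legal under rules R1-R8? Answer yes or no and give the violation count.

No (17 violations)

bar 0: v0=E3 v1=E4 v2=G4 (m3)
bar 1: v0=G3 v1=B3 v2=G4 (P8)
bar 2: v0=E3 v1=B3 v2=B3 (P5)
bar 3: v0=D3 v1=D4 v2=D4 (P8)
bar 4: v0=C3 v1=A3 v2=G3 (P5)
bar 5: v0=B2 v1=D3 v2=A3 (m7)
bar 6: v0=C3 v1=A3 v2=G3 (P5)
bar 7: v0=F3 v1=D4 v2=F4 (P8)
bar 8: v0=E3 v1=E4 v2=G4 (m3)
  R5 @ bar0.0: opens on m3
  R2 @ bar2.0: G3/G4 P8 -> E3/B3 P5 similar
  R1 @ bar3.0: B3/B3 P1 -> D4/D4 P1 similar
  R2 @ bar4.0: D3/D4 P8 -> C3/G3 P5 similar
  R3 @ bar4.0: A3 above G3
  R3 @ bar4.1: A3 above G3
  R3 @ bar4.2: A3 above G3
  R3 @ bar4.3: A3 above G3
  R4 @ bar5.0: B2/A3 m7 untreated
  R3 @ bar6.0: A3 above G3
  R3 @ bar6.1: A3 above G3
  R3 @ bar6.2: A3 above G3
  R3 @ bar6.3: A3 above G3
  R2 @ bar7.0: C3/G3 P5 -> F3/F4 P8 similar
  R7 @ bar7.0: G3->F4 leap 10st
  R8 @ bar7.0: penult P8 not 3rd/6th
  R6 @ bar8.3: closes on m3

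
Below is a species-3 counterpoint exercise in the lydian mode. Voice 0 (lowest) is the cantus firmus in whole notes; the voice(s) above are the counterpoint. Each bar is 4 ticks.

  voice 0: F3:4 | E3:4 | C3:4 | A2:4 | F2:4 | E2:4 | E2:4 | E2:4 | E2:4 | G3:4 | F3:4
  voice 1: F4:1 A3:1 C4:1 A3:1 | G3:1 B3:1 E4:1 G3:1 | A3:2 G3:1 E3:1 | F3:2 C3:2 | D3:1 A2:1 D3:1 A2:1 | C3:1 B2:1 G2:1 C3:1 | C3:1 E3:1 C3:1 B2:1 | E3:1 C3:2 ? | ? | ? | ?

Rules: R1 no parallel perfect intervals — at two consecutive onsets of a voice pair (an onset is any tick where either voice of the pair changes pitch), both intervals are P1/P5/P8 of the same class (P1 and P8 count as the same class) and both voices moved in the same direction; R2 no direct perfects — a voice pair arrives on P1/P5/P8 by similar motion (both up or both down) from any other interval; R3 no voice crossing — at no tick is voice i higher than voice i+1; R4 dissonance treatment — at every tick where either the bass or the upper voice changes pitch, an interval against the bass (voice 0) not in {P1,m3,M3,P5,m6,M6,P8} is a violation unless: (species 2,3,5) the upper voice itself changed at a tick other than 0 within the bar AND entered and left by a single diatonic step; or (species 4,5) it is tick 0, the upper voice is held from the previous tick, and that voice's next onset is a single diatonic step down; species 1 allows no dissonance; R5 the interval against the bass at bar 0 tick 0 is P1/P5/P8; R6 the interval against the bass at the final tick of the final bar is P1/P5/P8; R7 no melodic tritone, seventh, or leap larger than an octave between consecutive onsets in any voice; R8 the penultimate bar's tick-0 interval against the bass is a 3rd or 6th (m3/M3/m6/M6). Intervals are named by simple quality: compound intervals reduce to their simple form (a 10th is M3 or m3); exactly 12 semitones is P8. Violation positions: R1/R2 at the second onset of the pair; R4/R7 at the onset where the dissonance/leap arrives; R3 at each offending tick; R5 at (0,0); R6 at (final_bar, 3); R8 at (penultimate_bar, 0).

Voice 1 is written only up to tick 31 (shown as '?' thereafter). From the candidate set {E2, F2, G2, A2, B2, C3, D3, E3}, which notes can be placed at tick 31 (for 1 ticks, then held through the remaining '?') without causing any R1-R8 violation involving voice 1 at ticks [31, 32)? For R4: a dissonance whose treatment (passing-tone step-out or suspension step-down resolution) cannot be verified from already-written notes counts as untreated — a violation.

{B2, C3, E2, E3, G2}

E2: legal
F2: violates R4
G2: legal
A2: violates R4
B2: legal
C3: legal
D3: violates R4
E3: legal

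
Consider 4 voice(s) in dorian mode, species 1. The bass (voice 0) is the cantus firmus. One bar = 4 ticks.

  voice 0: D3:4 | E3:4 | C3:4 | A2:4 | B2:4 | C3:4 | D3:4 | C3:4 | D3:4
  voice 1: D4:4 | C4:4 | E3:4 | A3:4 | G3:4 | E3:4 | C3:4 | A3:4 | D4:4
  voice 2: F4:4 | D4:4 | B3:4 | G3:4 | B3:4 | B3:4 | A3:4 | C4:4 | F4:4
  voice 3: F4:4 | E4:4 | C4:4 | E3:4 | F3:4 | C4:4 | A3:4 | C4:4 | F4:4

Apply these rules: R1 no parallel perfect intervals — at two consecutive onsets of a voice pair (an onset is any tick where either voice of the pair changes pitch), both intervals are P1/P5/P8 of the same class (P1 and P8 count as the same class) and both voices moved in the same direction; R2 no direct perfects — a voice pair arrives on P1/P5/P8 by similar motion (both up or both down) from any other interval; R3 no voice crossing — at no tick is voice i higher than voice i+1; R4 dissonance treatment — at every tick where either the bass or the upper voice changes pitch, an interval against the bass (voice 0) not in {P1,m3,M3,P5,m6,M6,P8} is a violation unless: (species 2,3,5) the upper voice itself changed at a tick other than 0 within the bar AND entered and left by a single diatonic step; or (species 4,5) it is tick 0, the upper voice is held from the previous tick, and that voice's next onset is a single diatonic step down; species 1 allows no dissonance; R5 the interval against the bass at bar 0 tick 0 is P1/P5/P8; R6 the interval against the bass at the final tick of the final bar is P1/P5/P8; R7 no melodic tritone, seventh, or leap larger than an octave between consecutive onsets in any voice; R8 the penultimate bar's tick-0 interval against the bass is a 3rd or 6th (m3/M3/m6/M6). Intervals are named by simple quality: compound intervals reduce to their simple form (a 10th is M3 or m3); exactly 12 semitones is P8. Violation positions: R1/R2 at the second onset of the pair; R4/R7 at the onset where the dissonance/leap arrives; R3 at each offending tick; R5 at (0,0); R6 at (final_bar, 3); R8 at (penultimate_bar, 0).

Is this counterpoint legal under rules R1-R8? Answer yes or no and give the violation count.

No (37 violations)

bar 0: v0=D3 v1=D4 v2=F4 v3=F4 (m3)
bar 1: v0=E3 v1=C4 v2=D4 v3=E4 (P8)
bar 2: v0=C3 v1=E3 v2=B3 v3=C4 (P8)
bar 3: v0=A2 v1=A3 v2=G3 v3=E3 (P5)
bar 4: v0=B2 v1=G3 v2=B3 v3=F3 (TT)
bar 5: v0=C3 v1=E3 v2=B3 v3=C4 (P8)
bar 6: v0=D3 v1=C3 v2=A3 v3=A3 (P5)
bar 7: v0=C3 v1=A3 v2=C4 v3=C4 (P8)
bar 8: v0=D3 v1=D4 v2=F4 v3=F4 (m3)
  R5 @ bar0.0: opens on m3
  R5 @ bar0.0: opens on m3
  R4 @ bar1.0: E3/D4 m7 untreated
  R1 @ bar2.0: E3/E4 P8 -> C3/C4 P8 similar
  R2 @ bar2.0: C4/D4 M2 -> E3/B3 P5 similar
  R4 @ bar2.0: C3/B3 M7 untreated
  R2 @ bar3.0: C3/C4 P8 -> A2/E3 P5 similar
  R3 @ bar3.0: A3 above G3
  R3 @ bar3.0: G3 above E3
  R4 @ bar3.0: A2/G3 m7 untreated
  R3 @ bar3.1: A3 above G3
  R3 @ bar3.1: G3 above E3
  R3 @ bar3.2: A3 above G3
  R3 @ bar3.2: G3 above E3
  R3 @ bar3.3: A3 above G3
  R3 @ bar3.3: G3 above E3
  R2 @ bar4.0: A2/G3 m7 -> B2/B3 P8 similar
  R3 @ bar4.0: B3 above F3
  R4 @ bar4.0: B2/F3 TT untreated
  R3 @ bar4.1: B3 above F3
  R3 @ bar4.2: B3 above F3
  R3 @ bar4.3: B3 above F3
  R2 @ bar5.0: B2/F3 TT -> C3/C4 P8 similar
  R4 @ bar5.0: C3/B3 M7 untreated
  R2 @ bar6.0: B3/C4 m2 -> A3/A3 P1 similar
  R3 @ bar6.0: D3 above C3
  R4 @ bar6.0: D3/C3 M2 untreated
  R3 @ bar6.1: D3 above C3
  R3 @ bar6.2: D3 above C3
  R3 @ bar6.3: D3 above C3
  R1 @ bar7.0: A3/A3 P1 -> C4/C4 P1 similar
  R8 @ bar7.0: penult P8 not 3rd/6th
  R8 @ bar7.0: penult P8 not 3rd/6th
  R1 @ bar8.0: C4/C4 P1 -> F4/F4 P1 similar
  R2 @ bar8.0: C3/A3 M6 -> D3/D4 P8 similar
  R6 @ bar8.3: closes on m3
  R6 @ bar8.3: closes on m3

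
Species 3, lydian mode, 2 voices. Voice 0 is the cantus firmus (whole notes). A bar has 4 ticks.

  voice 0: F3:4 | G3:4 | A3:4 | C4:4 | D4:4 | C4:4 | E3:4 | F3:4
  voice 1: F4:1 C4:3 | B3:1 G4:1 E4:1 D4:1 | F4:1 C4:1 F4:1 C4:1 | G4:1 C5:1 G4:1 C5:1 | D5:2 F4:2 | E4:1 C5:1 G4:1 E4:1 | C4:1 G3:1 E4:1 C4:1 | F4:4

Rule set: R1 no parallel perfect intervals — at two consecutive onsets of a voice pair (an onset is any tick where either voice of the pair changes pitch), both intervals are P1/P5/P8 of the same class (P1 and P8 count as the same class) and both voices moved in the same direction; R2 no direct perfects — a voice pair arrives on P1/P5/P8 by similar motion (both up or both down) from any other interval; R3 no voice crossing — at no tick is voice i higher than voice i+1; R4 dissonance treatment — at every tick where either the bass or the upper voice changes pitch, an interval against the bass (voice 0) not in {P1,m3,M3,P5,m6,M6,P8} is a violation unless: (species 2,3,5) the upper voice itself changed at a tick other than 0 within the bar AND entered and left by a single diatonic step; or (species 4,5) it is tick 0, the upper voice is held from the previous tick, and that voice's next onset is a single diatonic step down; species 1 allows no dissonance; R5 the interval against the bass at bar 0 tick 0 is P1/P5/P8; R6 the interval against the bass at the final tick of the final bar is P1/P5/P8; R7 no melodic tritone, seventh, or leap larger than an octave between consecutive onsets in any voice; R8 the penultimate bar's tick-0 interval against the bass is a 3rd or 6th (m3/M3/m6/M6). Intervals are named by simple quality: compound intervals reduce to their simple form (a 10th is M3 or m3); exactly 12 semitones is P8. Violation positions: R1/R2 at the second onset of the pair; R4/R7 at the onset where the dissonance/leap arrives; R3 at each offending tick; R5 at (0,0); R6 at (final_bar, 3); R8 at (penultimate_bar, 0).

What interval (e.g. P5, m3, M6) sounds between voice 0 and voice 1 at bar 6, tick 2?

voice 0=E3 voice 1=E4 -> P8

P8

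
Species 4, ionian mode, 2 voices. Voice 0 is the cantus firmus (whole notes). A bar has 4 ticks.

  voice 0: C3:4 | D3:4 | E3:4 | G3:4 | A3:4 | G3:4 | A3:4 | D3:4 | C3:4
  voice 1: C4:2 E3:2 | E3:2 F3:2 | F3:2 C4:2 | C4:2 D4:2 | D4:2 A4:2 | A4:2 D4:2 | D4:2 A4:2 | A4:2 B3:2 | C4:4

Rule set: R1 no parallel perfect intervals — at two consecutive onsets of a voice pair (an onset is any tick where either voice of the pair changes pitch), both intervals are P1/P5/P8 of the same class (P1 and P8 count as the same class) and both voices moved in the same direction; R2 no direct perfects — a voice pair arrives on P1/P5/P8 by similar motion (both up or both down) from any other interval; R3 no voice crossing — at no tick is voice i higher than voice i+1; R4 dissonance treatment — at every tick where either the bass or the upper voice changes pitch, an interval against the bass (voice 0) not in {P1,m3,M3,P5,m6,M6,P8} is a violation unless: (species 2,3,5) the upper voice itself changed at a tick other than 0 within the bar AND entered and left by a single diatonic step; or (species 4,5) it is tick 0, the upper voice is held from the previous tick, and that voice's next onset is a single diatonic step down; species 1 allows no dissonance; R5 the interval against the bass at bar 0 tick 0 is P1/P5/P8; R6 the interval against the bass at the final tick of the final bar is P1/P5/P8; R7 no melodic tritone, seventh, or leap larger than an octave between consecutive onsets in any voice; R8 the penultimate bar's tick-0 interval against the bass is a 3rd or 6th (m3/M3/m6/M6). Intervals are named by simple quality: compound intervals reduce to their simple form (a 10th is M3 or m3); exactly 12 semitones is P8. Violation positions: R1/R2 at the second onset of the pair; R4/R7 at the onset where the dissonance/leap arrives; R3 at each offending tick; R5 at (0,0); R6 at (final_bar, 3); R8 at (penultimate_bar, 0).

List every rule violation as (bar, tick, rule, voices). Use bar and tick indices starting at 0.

bar 0: v0=C3 v1=C4 downbeat P8
bar 1: v0=D3 v1=E3 downbeat M2
bar 2: v0=E3 v1=F3 downbeat m2
bar 3: v0=G3 v1=C4 downbeat P4
bar 4: v0=A3 v1=D4 downbeat P4
bar 5: v0=G3 v1=A4 downbeat M2
bar 6: v0=A3 v1=D4 downbeat P4
bar 7: v0=D3 v1=A4 downbeat P5
bar 8: v0=C3 v1=C4 downbeat P8
  -> R4 @ bar 1 tick 0 v(0, 1): D3/E3 M2 untreated
  -> R4 @ bar 2 tick 0 v(0, 1): E3/F3 m2 untreated
  -> R4 @ bar 3 tick 0 v(0, 1): G3/C4 P4 untreated
  -> R4 @ bar 4 tick 0 v(0, 1): A3/D4 P4 untreated
  -> R4 @ bar 5 tick 0 v(0, 1): G3/A4 M2 untreated
  -> R4 @ bar 6 tick 0 v(0, 1): A3/D4 P4 untreated
  -> R8 @ bar 7 tick 0 v(0, 1): penult P5 not 3rd/6th
  -> R7 @ bar 7 tick 2 v(1,): A4->B3 leap 10st

(1, 0, R4, (0, 1))
(2, 0, R4, (0, 1))
(3, 0, R4, (0, 1))
(4, 0, R4, (0, 1))
(5, 0, R4, (0, 1))
(6, 0, R4, (0, 1))
(7, 0, R8, (0, 1))
(7, 2, R7, (1,))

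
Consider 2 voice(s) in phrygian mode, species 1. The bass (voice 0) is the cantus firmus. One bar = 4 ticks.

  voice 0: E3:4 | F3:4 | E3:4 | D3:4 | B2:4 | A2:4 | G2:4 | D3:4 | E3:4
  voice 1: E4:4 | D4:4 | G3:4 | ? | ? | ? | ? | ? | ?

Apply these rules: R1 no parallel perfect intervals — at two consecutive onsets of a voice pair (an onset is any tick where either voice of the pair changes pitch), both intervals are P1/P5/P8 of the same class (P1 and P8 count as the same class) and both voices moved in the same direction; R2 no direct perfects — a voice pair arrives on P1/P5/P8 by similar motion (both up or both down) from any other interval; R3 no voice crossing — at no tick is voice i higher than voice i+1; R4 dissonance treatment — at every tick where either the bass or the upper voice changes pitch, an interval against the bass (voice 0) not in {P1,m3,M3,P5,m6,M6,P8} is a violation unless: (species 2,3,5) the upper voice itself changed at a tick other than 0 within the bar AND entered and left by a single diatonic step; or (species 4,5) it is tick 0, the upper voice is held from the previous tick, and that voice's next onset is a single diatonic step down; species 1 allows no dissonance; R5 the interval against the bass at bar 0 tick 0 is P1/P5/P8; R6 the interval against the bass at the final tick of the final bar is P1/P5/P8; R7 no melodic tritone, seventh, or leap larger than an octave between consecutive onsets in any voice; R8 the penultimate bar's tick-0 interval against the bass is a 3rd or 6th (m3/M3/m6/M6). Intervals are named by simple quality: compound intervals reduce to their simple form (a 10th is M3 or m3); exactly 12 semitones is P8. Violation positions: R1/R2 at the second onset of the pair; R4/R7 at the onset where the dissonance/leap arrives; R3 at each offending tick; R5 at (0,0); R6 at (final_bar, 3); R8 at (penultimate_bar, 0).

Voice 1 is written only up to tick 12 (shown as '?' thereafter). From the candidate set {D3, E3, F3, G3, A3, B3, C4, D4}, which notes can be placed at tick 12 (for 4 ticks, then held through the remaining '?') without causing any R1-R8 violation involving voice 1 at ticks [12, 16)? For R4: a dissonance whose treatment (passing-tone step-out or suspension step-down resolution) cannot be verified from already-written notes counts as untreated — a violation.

{A3, B3, D4, F3}

D3: violates R2
E3: violates R4
F3: legal
G3: violates R4
A3: legal
B3: legal
C4: violates R4
D4: legal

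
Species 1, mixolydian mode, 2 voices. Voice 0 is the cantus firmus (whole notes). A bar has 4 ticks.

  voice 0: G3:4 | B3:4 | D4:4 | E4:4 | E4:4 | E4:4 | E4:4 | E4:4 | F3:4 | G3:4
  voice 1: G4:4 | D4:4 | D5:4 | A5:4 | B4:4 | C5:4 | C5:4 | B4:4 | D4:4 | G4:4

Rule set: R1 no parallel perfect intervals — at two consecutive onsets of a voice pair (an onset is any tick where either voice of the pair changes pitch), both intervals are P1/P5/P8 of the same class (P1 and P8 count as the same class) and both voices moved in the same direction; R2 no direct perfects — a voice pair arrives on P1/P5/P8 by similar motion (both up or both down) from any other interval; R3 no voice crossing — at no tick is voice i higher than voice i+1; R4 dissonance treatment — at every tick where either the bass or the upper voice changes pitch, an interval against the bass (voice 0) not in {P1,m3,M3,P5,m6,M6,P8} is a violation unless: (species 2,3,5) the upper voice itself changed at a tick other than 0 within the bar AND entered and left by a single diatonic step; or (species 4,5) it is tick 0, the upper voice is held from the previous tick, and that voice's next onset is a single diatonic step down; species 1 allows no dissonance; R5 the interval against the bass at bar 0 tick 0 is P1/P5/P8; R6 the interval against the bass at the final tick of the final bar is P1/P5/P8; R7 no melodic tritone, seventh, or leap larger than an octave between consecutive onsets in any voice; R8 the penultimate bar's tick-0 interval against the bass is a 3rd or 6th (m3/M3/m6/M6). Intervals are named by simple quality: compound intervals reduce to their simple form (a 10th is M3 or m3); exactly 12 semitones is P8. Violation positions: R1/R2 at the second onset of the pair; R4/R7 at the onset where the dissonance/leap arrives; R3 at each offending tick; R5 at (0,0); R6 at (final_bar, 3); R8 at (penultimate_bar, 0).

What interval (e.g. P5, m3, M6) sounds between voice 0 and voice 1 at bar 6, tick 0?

voice 0=E4 voice 1=C5 -> m6

m6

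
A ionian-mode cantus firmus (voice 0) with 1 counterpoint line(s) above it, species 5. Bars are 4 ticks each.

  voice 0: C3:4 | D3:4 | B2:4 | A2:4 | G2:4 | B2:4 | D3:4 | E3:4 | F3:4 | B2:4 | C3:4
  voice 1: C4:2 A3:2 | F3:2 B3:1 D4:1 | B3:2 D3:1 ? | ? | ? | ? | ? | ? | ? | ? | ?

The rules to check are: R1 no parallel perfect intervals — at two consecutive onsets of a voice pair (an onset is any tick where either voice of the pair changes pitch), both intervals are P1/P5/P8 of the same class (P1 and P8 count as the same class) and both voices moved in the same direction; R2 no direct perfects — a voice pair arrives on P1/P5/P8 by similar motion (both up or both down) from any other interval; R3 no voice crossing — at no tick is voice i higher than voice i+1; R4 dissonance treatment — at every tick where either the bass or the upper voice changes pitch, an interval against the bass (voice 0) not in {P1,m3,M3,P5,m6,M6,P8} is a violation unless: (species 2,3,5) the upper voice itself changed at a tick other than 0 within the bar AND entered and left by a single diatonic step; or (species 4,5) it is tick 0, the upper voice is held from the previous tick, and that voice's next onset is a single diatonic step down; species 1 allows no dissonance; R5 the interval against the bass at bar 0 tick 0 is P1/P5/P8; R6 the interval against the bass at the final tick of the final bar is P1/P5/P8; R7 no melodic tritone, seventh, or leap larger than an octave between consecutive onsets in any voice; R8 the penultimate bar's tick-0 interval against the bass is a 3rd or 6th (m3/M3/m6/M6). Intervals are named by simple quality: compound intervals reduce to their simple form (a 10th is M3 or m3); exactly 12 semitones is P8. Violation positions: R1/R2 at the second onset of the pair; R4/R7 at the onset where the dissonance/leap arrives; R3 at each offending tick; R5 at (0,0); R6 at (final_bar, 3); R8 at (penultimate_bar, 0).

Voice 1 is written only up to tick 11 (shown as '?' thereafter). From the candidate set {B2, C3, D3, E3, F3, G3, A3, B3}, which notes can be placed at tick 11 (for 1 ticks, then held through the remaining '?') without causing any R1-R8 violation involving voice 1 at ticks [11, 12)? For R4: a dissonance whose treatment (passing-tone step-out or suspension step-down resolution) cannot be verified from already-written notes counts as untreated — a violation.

B2: legal
C3: violates R4
D3: legal
E3: violates R4
F3: violates R4
G3: legal
A3: violates R4
B3: legal

{B2, B3, D3, G3}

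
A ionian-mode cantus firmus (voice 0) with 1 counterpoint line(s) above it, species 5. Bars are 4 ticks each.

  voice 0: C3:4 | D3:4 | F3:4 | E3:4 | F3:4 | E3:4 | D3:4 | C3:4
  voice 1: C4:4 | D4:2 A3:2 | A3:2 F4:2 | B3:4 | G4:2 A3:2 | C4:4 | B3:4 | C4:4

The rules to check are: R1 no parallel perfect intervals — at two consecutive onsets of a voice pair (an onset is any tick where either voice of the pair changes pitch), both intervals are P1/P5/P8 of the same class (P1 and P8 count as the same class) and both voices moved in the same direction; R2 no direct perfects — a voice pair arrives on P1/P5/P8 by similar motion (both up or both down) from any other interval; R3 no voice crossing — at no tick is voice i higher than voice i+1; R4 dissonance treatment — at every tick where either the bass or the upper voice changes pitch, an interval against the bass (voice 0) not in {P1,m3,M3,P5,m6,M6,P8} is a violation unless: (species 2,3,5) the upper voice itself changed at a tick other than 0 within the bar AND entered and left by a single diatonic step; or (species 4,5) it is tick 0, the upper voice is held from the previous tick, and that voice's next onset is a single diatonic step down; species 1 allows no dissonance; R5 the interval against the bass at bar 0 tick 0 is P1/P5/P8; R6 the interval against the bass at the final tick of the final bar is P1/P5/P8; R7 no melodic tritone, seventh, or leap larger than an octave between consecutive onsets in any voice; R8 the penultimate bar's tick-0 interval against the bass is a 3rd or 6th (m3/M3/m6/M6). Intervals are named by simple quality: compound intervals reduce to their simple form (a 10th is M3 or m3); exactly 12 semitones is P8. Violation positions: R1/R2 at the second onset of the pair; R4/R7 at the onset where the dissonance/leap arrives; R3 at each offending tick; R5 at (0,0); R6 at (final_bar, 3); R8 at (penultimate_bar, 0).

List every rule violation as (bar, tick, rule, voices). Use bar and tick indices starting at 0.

bar 0: v0=C3 v1=C4 downbeat P8
bar 1: v0=D3 v1=D4 downbeat P8
bar 2: v0=F3 v1=A3 downbeat M3
bar 3: v0=E3 v1=B3 downbeat P5
bar 4: v0=F3 v1=G4 downbeat M2
bar 5: v0=E3 v1=C4 downbeat m6
bar 6: v0=D3 v1=B3 downbeat M6
bar 7: v0=C3 v1=C4 downbeat P8
  -> R1 @ bar 1 tick 0 v(0, 1): C3/C4 P8 -> D3/D4 P8 similar
  -> R2 @ bar 3 tick 0 v(0, 1): F3/F4 P8 -> E3/B3 P5 similar
  -> R7 @ bar 3 tick 0 v(1,): F4->B3 leap 6st
  -> R4 @ bar 4 tick 0 v(0, 1): F3/G4 M2 untreated
  -> R7 @ bar 4 tick 2 v(1,): G4->A3 leap 10st

(1, 0, R1, (0, 1))
(3, 0, R2, (0, 1))
(3, 0, R7, (1,))
(4, 0, R4, (0, 1))
(4, 2, R7, (1,))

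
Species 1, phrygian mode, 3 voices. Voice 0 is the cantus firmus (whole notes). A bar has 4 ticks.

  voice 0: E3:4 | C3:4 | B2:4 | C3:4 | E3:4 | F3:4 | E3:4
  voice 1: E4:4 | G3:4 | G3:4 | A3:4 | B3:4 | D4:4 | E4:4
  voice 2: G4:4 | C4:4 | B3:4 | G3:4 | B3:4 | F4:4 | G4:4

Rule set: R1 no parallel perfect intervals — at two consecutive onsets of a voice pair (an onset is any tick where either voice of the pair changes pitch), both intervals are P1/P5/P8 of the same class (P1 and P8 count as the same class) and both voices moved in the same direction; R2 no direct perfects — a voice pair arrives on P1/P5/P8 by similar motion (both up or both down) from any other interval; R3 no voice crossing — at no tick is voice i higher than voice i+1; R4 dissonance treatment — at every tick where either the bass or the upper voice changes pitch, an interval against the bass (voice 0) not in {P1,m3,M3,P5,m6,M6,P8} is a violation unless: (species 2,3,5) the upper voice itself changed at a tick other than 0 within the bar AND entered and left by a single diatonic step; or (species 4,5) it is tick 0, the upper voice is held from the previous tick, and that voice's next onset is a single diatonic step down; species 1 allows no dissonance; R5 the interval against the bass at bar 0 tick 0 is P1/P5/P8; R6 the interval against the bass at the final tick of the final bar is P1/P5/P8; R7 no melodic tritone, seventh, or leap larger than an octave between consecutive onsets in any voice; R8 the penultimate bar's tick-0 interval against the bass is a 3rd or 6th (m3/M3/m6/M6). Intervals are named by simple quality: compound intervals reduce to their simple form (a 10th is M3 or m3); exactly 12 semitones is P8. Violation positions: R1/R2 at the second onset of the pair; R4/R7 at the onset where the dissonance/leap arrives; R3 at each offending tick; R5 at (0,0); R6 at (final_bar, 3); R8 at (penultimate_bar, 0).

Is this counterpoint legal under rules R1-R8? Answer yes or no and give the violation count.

No (15 violations)

bar 0: v0=E3 v1=E4 v2=G4 (m3)
bar 1: v0=C3 v1=G3 v2=C4 (P8)
bar 2: v0=B2 v1=G3 v2=B3 (P8)
bar 3: v0=C3 v1=A3 v2=G3 (P5)
bar 4: v0=E3 v1=B3 v2=B3 (P5)
bar 5: v0=F3 v1=D4 v2=F4 (P8)
bar 6: v0=E3 v1=E4 v2=G4 (m3)
  R5 @ bar0.0: opens on m3
  R2 @ bar1.0: E3/E4 P8 -> C3/G3 P5 similar
  R2 @ bar1.0: E3/G4 m3 -> C3/C4 P8 similar
  R1 @ bar2.0: C3/C4 P8 -> B2/B3 P8 similar
  R3 @ bar3.0: A3 above G3
  R3 @ bar3.1: A3 above G3
  R3 @ bar3.2: A3 above G3
  R3 @ bar3.3: A3 above G3
  R1 @ bar4.0: C3/G3 P5 -> E3/B3 P5 similar
  R2 @ bar4.0: C3/A3 M6 -> E3/B3 P5 similar
  R2 @ bar4.0: A3/G3 M2 -> B3/B3 P1 similar
  R2 @ bar5.0: E3/B3 P5 -> F3/F4 P8 similar
  R7 @ bar5.0: B3->F4 leap 6st
  R8 @ bar5.0: penult P8 not 3rd/6th
  R6 @ bar6.3: closes on m3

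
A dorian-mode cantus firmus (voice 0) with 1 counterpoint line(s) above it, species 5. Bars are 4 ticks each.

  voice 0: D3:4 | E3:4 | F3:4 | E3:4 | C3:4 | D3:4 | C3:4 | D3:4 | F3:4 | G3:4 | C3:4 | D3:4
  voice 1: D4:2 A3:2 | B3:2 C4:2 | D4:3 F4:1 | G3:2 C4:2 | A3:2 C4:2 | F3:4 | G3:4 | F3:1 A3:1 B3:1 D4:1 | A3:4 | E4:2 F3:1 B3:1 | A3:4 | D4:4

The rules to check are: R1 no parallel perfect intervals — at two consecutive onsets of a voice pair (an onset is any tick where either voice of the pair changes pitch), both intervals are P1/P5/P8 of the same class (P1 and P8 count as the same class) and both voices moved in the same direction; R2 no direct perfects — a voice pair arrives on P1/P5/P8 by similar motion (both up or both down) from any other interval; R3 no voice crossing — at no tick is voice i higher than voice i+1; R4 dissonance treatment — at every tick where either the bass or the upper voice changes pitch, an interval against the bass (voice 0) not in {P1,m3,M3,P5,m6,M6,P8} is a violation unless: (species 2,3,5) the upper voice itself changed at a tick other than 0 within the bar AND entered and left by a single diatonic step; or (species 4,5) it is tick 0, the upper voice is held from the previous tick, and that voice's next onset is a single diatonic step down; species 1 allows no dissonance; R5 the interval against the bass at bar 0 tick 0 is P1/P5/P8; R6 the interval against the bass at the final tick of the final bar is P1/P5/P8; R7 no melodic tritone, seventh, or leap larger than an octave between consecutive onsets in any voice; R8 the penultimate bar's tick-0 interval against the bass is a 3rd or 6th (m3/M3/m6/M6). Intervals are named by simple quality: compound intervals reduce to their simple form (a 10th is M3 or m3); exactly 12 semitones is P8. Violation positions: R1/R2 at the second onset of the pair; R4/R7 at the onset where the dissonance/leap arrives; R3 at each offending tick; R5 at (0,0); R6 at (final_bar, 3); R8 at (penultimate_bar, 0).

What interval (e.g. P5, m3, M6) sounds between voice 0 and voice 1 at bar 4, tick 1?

M6

voice 0=C3 voice 1=A3 -> M6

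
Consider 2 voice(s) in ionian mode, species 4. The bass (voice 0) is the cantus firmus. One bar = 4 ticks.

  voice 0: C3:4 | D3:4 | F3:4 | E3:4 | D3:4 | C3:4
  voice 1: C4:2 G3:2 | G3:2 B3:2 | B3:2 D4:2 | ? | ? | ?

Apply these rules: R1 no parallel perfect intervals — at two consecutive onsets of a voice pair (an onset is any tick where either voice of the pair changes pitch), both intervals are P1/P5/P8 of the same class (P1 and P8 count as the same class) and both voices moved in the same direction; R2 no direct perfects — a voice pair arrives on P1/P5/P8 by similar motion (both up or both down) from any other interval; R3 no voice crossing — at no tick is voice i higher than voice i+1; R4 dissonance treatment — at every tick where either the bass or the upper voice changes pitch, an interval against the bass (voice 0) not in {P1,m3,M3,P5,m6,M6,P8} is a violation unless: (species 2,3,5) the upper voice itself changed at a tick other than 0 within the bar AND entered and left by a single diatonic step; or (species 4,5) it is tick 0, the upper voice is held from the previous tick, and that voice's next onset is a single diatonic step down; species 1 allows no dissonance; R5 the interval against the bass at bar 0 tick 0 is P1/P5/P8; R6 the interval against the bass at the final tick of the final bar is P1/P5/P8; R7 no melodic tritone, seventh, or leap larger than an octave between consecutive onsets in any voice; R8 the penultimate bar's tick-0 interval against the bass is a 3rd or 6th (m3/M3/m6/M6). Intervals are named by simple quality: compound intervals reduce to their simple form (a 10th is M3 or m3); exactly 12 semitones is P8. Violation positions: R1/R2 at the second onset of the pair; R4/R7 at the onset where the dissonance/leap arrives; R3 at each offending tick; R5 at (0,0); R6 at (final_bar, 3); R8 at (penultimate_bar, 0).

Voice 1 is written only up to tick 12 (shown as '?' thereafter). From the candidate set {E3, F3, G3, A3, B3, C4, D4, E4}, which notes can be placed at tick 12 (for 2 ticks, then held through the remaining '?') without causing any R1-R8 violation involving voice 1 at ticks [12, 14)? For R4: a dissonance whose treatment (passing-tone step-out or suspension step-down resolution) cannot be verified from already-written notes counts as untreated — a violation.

E3: violates R2,R7
F3: violates R4
G3: legal
A3: violates R4
B3: violates R2
C4: legal
D4: violates R4
E4: legal

{C4, E4, G3}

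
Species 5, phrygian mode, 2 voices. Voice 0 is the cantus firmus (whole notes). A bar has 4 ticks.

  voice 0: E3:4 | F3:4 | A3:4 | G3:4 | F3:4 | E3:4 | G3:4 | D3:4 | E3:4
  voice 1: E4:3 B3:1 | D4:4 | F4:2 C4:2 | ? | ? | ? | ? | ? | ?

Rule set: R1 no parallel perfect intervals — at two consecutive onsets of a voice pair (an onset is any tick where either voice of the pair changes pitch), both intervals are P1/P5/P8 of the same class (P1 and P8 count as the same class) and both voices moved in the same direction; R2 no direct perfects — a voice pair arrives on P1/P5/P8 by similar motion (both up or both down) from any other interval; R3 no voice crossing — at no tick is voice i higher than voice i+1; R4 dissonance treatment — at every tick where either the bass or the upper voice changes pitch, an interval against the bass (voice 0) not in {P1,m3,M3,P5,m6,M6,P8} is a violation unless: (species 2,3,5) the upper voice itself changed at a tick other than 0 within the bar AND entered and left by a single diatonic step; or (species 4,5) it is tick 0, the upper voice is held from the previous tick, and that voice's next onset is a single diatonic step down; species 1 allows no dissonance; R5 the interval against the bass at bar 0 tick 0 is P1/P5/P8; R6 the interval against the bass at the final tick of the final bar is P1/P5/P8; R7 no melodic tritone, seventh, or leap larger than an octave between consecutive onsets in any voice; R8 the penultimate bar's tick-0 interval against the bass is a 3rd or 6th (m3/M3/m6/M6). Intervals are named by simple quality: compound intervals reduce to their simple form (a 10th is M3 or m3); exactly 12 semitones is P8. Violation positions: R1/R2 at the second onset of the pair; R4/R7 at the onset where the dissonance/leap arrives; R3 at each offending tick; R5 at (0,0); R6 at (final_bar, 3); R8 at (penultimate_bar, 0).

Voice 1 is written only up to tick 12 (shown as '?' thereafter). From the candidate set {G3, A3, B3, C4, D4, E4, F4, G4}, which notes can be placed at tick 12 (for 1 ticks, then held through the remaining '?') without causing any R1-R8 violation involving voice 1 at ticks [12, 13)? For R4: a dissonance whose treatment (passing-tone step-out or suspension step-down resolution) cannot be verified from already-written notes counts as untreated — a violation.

G3: violates R2
A3: violates R4
B3: legal
C4: violates R4
D4: legal
E4: legal
F4: violates R4
G4: legal

{B3, D4, E4, G4}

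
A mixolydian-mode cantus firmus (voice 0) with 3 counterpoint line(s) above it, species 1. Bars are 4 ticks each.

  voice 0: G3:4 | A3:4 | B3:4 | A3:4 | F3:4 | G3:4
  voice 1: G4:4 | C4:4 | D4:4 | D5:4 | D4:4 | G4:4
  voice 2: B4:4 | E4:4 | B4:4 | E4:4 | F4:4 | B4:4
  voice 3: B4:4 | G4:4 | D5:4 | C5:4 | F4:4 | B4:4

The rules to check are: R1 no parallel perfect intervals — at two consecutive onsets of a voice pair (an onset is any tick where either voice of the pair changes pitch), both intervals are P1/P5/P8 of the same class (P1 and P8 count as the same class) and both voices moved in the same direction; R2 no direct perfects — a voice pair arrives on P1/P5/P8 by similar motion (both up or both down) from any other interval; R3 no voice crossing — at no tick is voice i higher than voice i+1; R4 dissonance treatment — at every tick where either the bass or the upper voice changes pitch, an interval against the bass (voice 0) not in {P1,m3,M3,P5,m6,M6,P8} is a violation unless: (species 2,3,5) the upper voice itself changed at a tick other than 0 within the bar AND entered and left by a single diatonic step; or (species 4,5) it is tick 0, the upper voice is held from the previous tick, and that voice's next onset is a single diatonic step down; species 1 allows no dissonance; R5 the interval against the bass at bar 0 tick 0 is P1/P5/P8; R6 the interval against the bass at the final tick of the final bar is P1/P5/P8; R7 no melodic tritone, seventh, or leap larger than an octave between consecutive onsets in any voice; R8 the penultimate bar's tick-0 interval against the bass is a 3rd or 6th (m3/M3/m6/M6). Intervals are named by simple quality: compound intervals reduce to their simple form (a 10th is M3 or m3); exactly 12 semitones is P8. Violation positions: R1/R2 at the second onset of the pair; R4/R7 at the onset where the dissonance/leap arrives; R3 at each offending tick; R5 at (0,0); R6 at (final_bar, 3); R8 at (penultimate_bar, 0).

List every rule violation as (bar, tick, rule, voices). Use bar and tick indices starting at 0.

bar 0: v0=G3 v1=G4 v2=B4 v3=B4 downbeat M3
bar 1: v0=A3 v1=C4 v2=E4 v3=G4 downbeat m7
bar 2: v0=B3 v1=D4 v2=B4 v3=D5 downbeat m3
bar 3: v0=A3 v1=D5 v2=E4 v3=C5 downbeat m3
bar 4: v0=F3 v1=D4 v2=F4 v3=F4 downbeat P8
bar 5: v0=G3 v1=G4 v2=B4 v3=B4 downbeat M3
  -> R5 @ bar 0 tick 0 v(0, 2): opens on M3
  -> R5 @ bar 0 tick 0 v(0, 3): opens on M3
  -> R2 @ bar 1 tick 0 v(1, 3): G4/B4 M3 -> C4/G4 P5 similar
  -> R4 @ bar 1 tick 0 v(0, 3): A3/G4 m7 untreated
  -> R2 @ bar 2 tick 0 v(0, 2): A3/E4 P5 -> B3/B4 P8 similar
  -> R2 @ bar 2 tick 0 v(1, 3): C4/G4 P5 -> D4/D5 P8 similar
  -> R2 @ bar 3 tick 0 v(0, 2): B3/B4 P8 -> A3/E4 P5 similar
  -> R3 @ bar 3 tick 0 v(1, 2): D5 above E4
  -> R4 @ bar 3 tick 0 v(0, 1): A3/D5 P4 untreated
  -> R3 @ bar 3 tick 1 v(1, 2): D5 above E4
  -> R3 @ bar 3 tick 2 v(1, 2): D5 above E4
  -> R3 @ bar 3 tick 3 v(1, 2): D5 above E4
  -> R2 @ bar 4 tick 0 v(0, 3): A3/C5 m3 -> F3/F4 P8 similar
  -> R8 @ bar 4 tick 0 v(0, 2): penult P8 not 3rd/6th
  -> R8 @ bar 4 tick 0 v(0, 3): penult P8 not 3rd/6th
  -> R1 @ bar 5 tick 0 v(2, 3): F4/F4 P1 -> B4/B4 P1 similar
  -> R2 @ bar 5 tick 0 v(0, 1): F3/D4 M6 -> G3/G4 P8 similar
  -> R7 @ bar 5 tick 0 v(2,): F4->B4 leap 6st
  -> R7 @ bar 5 tick 0 v(3,): F4->B4 leap 6st
  -> R6 @ bar 5 tick 3 v(0, 2): closes on M3
  -> R6 @ bar 5 tick 3 v(0, 3): closes on M3

(0, 0, R5, (0, 2))
(0, 0, R5, (0, 3))
(1, 0, R2, (1, 3))
(1, 0, R4, (0, 3))
(2, 0, R2, (0, 2))
(2, 0, R2, (1, 3))
(3, 0, R2, (0, 2))
(3, 0, R3, (1, 2))
(3, 0, R4, (0, 1))
(3, 1, R3, (1, 2))
(3, 2, R3, (1, 2))
(3, 3, R3, (1, 2))
(4, 0, R2, (0, 3))
(4, 0, R8, (0, 2))
(4, 0, R8, (0, 3))
(5, 0, R1, (2, 3))
(5, 0, R2, (0, 1))
(5, 0, R7, (2,))
(5, 0, R7, (3,))
(5, 3, R6, (0, 2))
(5, 3, R6, (0, 3))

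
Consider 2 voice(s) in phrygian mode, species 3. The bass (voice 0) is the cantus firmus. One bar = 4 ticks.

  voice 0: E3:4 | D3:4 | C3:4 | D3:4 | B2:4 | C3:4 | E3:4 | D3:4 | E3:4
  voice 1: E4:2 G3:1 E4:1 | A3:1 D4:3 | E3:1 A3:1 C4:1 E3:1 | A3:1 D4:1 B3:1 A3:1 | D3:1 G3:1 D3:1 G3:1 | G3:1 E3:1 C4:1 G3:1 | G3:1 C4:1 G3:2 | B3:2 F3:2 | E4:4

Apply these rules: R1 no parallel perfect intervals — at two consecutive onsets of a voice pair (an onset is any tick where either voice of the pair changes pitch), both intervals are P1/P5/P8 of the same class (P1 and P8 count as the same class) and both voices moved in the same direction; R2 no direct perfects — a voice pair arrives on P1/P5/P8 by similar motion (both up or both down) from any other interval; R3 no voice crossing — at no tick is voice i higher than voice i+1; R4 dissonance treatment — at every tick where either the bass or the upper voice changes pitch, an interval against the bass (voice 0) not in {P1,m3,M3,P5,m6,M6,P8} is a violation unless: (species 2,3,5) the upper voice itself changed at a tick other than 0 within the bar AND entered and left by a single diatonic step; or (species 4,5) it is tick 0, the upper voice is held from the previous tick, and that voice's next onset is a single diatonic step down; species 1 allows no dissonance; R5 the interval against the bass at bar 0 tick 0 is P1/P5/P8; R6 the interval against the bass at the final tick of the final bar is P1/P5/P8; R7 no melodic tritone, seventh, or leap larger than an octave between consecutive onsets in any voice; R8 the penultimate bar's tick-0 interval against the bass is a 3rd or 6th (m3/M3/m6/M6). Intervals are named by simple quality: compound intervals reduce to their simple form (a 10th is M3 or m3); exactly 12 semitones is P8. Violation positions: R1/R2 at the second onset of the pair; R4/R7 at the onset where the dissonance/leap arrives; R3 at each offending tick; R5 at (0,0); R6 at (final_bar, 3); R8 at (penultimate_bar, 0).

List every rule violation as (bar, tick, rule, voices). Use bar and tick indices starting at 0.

(1, 0, R2, (0, 1))
(2, 0, R7, (1,))
(3, 0, R2, (0, 1))
(7, 2, R7, (1,))
(8, 0, R2, (0, 1))
(8, 0, R7, (1,))

bar 0: v0=E3 v1=E4 downbeat P8
bar 1: v0=D3 v1=A3 downbeat P5
bar 2: v0=C3 v1=E3 downbeat M3
bar 3: v0=D3 v1=A3 downbeat P5
bar 4: v0=B2 v1=D3 downbeat m3
bar 5: v0=C3 v1=G3 downbeat P5
bar 6: v0=E3 v1=G3 downbeat m3
bar 7: v0=D3 v1=B3 downbeat M6
bar 8: v0=E3 v1=E4 downbeat P8
  -> R2 @ bar 1 tick 0 v(0, 1): E3/E4 P8 -> D3/A3 P5 similar
  -> R7 @ bar 2 tick 0 v(1,): D4->E3 leap 10st
  -> R2 @ bar 3 tick 0 v(0, 1): C3/E3 M3 -> D3/A3 P5 similar
  -> R7 @ bar 7 tick 2 v(1,): B3->F3 leap 6st
  -> R2 @ bar 8 tick 0 v(0, 1): D3/F3 m3 -> E3/E4 P8 similar
  -> R7 @ bar 8 tick 0 v(1,): F3->E4 leap 11st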